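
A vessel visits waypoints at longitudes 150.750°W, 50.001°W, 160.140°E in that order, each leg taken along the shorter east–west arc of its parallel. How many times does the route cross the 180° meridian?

1

Leg 1: -150.750° → -50.001°, shortest Δλ = 100.749° (east) — does not cross 180°.
Leg 2: -50.001° → +160.140°, shortest Δλ = -149.859° (west) — crosses 180°.
Total crossings: 1.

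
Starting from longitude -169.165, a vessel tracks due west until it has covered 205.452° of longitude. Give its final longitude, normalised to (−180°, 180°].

-14.617°

Start at -169.165°; shift −205.452° → -374.617°.
-374.617° lies outside (−180°, 180°]; add 360° → -14.617°.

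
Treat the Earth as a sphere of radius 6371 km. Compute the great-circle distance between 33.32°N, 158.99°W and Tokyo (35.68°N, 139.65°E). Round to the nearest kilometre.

5535 km

Δλ = 139.65 − -158.99 = 298.64°; wrapped into (−180°, 180°]: -61.36°.
Δφ = 35.68 − 33.32 = 2.36°.
a = sin²(Δφ/2) + cos φ₁ · cos φ₂ · sin²(Δλ/2) = 0.177138.
c = 2·atan2(√a, √(1−a)) = 0.86882 rad → d = 6371·c ≈ 5535.28 km.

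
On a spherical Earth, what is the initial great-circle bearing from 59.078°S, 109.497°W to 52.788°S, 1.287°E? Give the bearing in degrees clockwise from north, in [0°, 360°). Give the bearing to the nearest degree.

Δλ = 1.287 − -109.497 = 110.784°.
θ = atan2( sin Δλ · cos φ₂ , cos φ₁ · sin φ₂ − sin φ₁ · cos φ₂ · cos Δλ )
  = atan2(0.56541, -0.59335) = 136.381° → normalised to [0°, 360°): 136.381°.

136°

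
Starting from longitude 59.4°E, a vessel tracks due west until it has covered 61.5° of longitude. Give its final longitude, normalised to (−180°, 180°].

Start at +59.4°; shift −61.5° → -2.1°.
-2.1° already lies in (−180°, 180°].

2.1°W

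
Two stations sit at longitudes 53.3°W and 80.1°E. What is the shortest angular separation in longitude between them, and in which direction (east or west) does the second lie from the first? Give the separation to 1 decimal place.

133.4° east

Raw difference: 80.1 − -53.3 = 133.4°.
Normalise into (−180°, 180°]: 133.4° stays 133.4°.
Positive ⇒ the second point lies to the east; separation 133.4°.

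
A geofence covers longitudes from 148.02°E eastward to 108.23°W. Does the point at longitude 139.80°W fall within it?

Band width going east from +148.02° to -108.23°: ((-108.23 − 148.02) mod 360) = 103.75°.
Offset of -139.80° east of the west edge: ((-139.80 − 148.02) mod 360) = 72.18°.
72.18° ≤ 103.75° ⇒ inside.

Yes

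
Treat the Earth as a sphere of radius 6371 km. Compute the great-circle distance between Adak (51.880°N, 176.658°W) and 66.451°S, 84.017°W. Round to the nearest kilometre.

Δλ = -84.017 − -176.658 = 92.641°.
Δφ = -66.451 − 51.880 = -118.331°.
a = sin²(Δφ/2) + cos φ₁ · cos φ₂ · sin²(Δλ/2) = 0.866283.
c = 2·atan2(√a, √(1−a)) = 2.39288 rad → d = 6371·c ≈ 15245.03 km.

15245 km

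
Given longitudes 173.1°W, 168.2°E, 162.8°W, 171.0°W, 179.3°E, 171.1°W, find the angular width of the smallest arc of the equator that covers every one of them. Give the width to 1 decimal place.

Sort the longitudes: -173.1°, -171.1°, -171.0°, -162.8°, +168.2°, +179.3°.
Eastward gaps between consecutive values (wrapping around): 2.0°, 0.1°, 8.2°, 331.0°, 11.1°, 7.6°.
Largest gap = 331.0° ⇒ minimal covering band is its complement: 360° − 331.0° = 29.0°.
Band runs from +168.2° eastward to -162.8°, crossing the antimeridian.

29.0°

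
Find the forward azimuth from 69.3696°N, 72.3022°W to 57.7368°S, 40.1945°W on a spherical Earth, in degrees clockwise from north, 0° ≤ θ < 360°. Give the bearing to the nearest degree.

159°

Δλ = -40.1945 − -72.3022 = 32.1077°.
θ = atan2( sin Δλ · cos φ₂ , cos φ₁ · sin φ₂ − sin φ₁ · cos φ₂ · cos Δλ )
  = atan2(0.28373, -0.72111) = 158.522° → normalised to [0°, 360°): 158.522°.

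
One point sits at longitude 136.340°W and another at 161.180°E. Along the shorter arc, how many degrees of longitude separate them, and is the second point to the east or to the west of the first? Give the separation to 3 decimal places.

62.480° west

Raw difference: 161.180 − -136.340 = 297.52°.
Normalise into (−180°, 180°]: 297.52° − 360° = -62.48°.
Negative ⇒ the second point lies to the west; separation 62.480°.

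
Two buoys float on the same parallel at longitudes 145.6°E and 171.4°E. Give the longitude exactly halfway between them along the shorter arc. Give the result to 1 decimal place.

158.5°E

Signed shortest Δλ from +145.6° to +171.4° is +25.8°.
Midpoint longitude = +145.6° + (+25.8°)/2 = +145.6° + 12.9° = +158.5°.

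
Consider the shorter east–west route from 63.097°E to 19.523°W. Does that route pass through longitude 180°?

No

Signed shortest Δλ = ((-19.523 − 63.097 + 180) mod 360) − 180 = -82.62°.
Going west by 82.62° from +63.097° reaches -19.523° without touching 180°.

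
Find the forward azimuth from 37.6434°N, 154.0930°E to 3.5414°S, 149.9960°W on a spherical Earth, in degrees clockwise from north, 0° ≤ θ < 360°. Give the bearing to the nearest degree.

115°

Δλ = -149.9960 − 154.0930 = -304.0890°; wrapped into (−180°, 180°]: 55.9110°.
θ = atan2( sin Δλ · cos φ₂ , cos φ₁ · sin φ₂ − sin φ₁ · cos φ₂ · cos Δλ )
  = atan2(0.82659, -0.39057) = 115.291° → normalised to [0°, 360°): 115.291°.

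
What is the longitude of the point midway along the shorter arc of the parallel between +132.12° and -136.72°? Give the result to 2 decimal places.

Signed shortest Δλ from +132.12° to -136.72° is +91.16°.
Midpoint longitude = +132.12° + (+91.16°)/2 = +132.12° + 45.58° = +177.70°.
(The naïve average (+132.12 + -136.72)/2 = -2.3° is on the wrong side of the globe.)

+177.70°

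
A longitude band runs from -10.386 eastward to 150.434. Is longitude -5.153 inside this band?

Yes

Band width going east from -10.386° to +150.434°: ((150.434 − -10.386) mod 360) = 160.820°.
Offset of -5.153° east of the west edge: ((-5.153 − -10.386) mod 360) = 5.233°.
5.233° ≤ 160.820° ⇒ inside.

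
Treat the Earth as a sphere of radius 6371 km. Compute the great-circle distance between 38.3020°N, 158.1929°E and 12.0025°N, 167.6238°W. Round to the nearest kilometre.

Δλ = -167.6238 − 158.1929 = -325.8167°; wrapped into (−180°, 180°]: 34.1833°.
Δφ = 12.0025 − 38.3020 = -26.2995°.
a = sin²(Δφ/2) + cos φ₁ · cos φ₂ · sin²(Δλ/2) = 0.118058.
c = 2·atan2(√a, √(1−a)) = 0.70149 rad → d = 6371·c ≈ 4469.17 km.

4469 km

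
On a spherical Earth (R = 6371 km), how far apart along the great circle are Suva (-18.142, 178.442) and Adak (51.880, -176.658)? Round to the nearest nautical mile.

Δλ = -176.658 − 178.442 = -355.100°; wrapped into (−180°, 180°]: 4.900°.
Δφ = 51.880 − -18.142 = 70.022°.
a = sin²(Δφ/2) + cos φ₁ · cos φ₂ · sin²(Δλ/2) = 0.330242.
c = 2·atan2(√a, √(1−a)) = 1.22439 rad → d = 6371·c ≈ 7800.62 km ≈ 4212.00 nmi.

4212 nmi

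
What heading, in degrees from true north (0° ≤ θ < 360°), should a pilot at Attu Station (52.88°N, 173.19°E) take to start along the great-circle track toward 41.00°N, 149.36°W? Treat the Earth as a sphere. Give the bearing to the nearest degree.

100°

Δλ = -149.36 − 173.19 = -322.55°; wrapped into (−180°, 180°]: 37.45°.
θ = atan2( sin Δλ · cos φ₂ , cos φ₁ · sin φ₂ − sin φ₁ · cos φ₂ · cos Δλ )
  = atan2(0.45892, -0.08183) = 100.110° → normalised to [0°, 360°): 100.110°.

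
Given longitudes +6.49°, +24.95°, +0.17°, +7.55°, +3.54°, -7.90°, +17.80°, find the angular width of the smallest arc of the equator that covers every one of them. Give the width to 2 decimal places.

32.85°

Sort the longitudes: -7.90°, +0.17°, +3.54°, +6.49°, +7.55°, +17.80°, +24.95°.
Eastward gaps between consecutive values (wrapping around): 8.07°, 3.37°, 2.95°, 1.06°, 10.25°, 7.15°, 327.15°.
Largest gap = 327.15° ⇒ minimal covering band is its complement: 360° − 327.15° = 32.85°.
Band runs from -7.90° eastward to +24.95°.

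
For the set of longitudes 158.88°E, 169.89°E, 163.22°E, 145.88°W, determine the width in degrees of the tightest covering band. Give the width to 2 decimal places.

55.24°

Sort the longitudes: -145.88°, +158.88°, +163.22°, +169.89°.
Eastward gaps between consecutive values (wrapping around): 304.76°, 4.34°, 6.67°, 44.23°.
Largest gap = 304.76° ⇒ minimal covering band is its complement: 360° − 304.76° = 55.24°.
Band runs from +158.88° eastward to -145.88°, crossing the antimeridian.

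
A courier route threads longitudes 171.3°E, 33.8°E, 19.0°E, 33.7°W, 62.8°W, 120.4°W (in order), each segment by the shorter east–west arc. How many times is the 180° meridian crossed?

0

Leg 1: +171.3° → +33.8°, shortest Δλ = -137.5° (west) — does not cross 180°.
Leg 2: +33.8° → +19.0°, shortest Δλ = -14.8° (west) — does not cross 180°.
Leg 3: +19.0° → -33.7°, shortest Δλ = -52.7° (west) — does not cross 180°.
Leg 4: -33.7° → -62.8°, shortest Δλ = -29.1° (west) — does not cross 180°.
Leg 5: -62.8° → -120.4°, shortest Δλ = -57.6° (west) — does not cross 180°.
Total crossings: 0.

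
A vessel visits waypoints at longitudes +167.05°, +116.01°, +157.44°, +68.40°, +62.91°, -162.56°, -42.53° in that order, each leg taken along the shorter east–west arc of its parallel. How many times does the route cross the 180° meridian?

1

Leg 1: +167.05° → +116.01°, shortest Δλ = -51.04° (west) — does not cross 180°.
Leg 2: +116.01° → +157.44°, shortest Δλ = 41.43° (east) — does not cross 180°.
Leg 3: +157.44° → +68.40°, shortest Δλ = -89.04° (west) — does not cross 180°.
Leg 4: +68.40° → +62.91°, shortest Δλ = -5.49° (west) — does not cross 180°.
Leg 5: +62.91° → -162.56°, shortest Δλ = 134.53° (east) — crosses 180°.
Leg 6: -162.56° → -42.53°, shortest Δλ = 120.03° (east) — does not cross 180°.
Total crossings: 1.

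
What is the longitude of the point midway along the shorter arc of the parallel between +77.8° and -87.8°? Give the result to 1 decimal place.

Signed shortest Δλ from +77.8° to -87.8° is -165.6°.
Midpoint longitude = +77.8° + (-165.6°)/2 = +77.8° − 82.8° = -5.0°.

-5.0°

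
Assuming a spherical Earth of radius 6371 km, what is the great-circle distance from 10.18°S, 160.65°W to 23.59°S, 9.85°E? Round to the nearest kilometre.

16121 km

Δλ = 9.85 − -160.65 = 170.50°.
Δφ = -23.59 − -10.18 = -13.41°.
a = sin²(Δφ/2) + cos φ₁ · cos φ₂ · sin²(Δλ/2) = 0.909453.
c = 2·atan2(√a, √(1−a)) = 2.53030 rad → d = 6371·c ≈ 16120.52 km.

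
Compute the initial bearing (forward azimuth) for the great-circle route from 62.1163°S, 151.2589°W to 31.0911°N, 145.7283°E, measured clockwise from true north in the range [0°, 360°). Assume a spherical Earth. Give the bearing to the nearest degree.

Δλ = 145.7283 − -151.2589 = 296.9872°; wrapped into (−180°, 180°]: -63.0128°.
θ = atan2( sin Δλ · cos φ₂ , cos φ₁ · sin φ₂ − sin φ₁ · cos φ₂ · cos Δλ )
  = atan2(-0.76310, 0.58500) = -52.526° → normalised to [0°, 360°): 307.474°.

307°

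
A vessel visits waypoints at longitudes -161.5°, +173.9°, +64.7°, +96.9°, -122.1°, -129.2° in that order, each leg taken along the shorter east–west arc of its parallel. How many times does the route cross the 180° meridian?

Leg 1: -161.5° → +173.9°, shortest Δλ = -24.6° (west) — crosses 180°.
Leg 2: +173.9° → +64.7°, shortest Δλ = -109.2° (west) — does not cross 180°.
Leg 3: +64.7° → +96.9°, shortest Δλ = 32.2° (east) — does not cross 180°.
Leg 4: +96.9° → -122.1°, shortest Δλ = 141.0° (east) — crosses 180°.
Leg 5: -122.1° → -129.2°, shortest Δλ = -7.1° (west) — does not cross 180°.
Total crossings: 2.

2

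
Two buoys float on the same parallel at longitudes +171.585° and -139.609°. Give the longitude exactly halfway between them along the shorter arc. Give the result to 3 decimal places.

Signed shortest Δλ from +171.585° to -139.609° is +48.806°.
Midpoint longitude = +171.585° + (+48.806°)/2 = +171.585° + 24.403° = +195.988°.
Normalise into (−180°, 180°]: -164.012°.
(The naïve average (+171.585 + -139.609)/2 = 15.988° is on the wrong side of the globe.)

-164.012°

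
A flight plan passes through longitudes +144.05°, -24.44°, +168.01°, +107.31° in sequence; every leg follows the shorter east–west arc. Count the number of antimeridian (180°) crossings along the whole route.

Leg 1: +144.05° → -24.44°, shortest Δλ = -168.49° (west) — does not cross 180°.
Leg 2: -24.44° → +168.01°, shortest Δλ = -167.55° (west) — crosses 180°.
Leg 3: +168.01° → +107.31°, shortest Δλ = -60.7° (west) — does not cross 180°.
Total crossings: 1.

1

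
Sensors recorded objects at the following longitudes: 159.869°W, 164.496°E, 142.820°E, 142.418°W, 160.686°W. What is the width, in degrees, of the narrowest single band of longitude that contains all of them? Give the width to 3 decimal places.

Sort the longitudes: -160.686°, -159.869°, -142.418°, +142.820°, +164.496°.
Eastward gaps between consecutive values (wrapping around): 0.817°, 17.451°, 285.238°, 21.676°, 34.818°.
Largest gap = 285.238° ⇒ minimal covering band is its complement: 360° − 285.238° = 74.762°.
Band runs from +142.820° eastward to -142.418°, crossing the antimeridian.

74.762°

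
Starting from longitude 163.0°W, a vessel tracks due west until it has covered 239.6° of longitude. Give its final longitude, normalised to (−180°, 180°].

42.6°W

Start at -163.0°; shift −239.6° → -402.6°.
-402.6° lies outside (−180°, 180°]; add 360° → -42.6°.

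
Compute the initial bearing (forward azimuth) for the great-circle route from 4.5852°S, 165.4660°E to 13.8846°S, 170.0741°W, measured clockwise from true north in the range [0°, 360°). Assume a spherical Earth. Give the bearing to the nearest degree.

113°

Δλ = -170.0741 − 165.4660 = -335.5401°; wrapped into (−180°, 180°]: 24.4599°.
θ = atan2( sin Δλ · cos φ₂ , cos φ₁ · sin φ₂ − sin φ₁ · cos φ₂ · cos Δλ )
  = atan2(0.40196, -0.16856) = 112.750° → normalised to [0°, 360°): 112.750°.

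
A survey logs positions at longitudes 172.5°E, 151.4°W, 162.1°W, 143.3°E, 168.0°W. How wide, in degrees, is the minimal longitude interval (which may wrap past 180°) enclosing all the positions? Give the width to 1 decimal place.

65.3°

Sort the longitudes: -168.0°, -162.1°, -151.4°, +143.3°, +172.5°.
Eastward gaps between consecutive values (wrapping around): 5.9°, 10.7°, 294.7°, 29.2°, 19.5°.
Largest gap = 294.7° ⇒ minimal covering band is its complement: 360° − 294.7° = 65.3°.
Band runs from +143.3° eastward to -151.4°, crossing the antimeridian.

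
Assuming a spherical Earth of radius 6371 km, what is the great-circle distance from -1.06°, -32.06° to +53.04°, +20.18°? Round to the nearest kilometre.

7707 km

Δλ = 20.18 − -32.06 = 52.24°.
Δφ = 53.04 − -1.06 = 54.10°.
a = sin²(Δφ/2) + cos φ₁ · cos φ₂ · sin²(Δλ/2) = 0.323331.
c = 2·atan2(√a, √(1−a)) = 1.20966 rad → d = 6371·c ≈ 7706.74 km.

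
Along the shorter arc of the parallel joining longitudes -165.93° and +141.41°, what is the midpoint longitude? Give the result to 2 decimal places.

Signed shortest Δλ from -165.93° to +141.41° is -52.66°.
Midpoint longitude = -165.93° + (-52.66°)/2 = -165.93° − 26.33° = -192.26°.
Normalise into (−180°, 180°]: +167.74°.
(The naïve average (-165.93 + +141.41)/2 = -12.26° is on the wrong side of the globe.)

+167.74°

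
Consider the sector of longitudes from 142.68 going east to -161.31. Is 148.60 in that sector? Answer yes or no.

Band width going east from +142.68° to -161.31°: ((-161.31 − 142.68) mod 360) = 56.01°.
Offset of +148.60° east of the west edge: ((148.60 − 142.68) mod 360) = 5.92°.
5.92° ≤ 56.01° ⇒ inside.

Yes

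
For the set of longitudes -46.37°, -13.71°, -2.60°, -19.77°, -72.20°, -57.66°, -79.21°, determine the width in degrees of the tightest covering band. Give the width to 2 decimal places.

Sort the longitudes: -79.21°, -72.20°, -57.66°, -46.37°, -19.77°, -13.71°, -2.60°.
Eastward gaps between consecutive values (wrapping around): 7.01°, 14.54°, 11.29°, 26.60°, 6.06°, 11.11°, 283.39°.
Largest gap = 283.39° ⇒ minimal covering band is its complement: 360° − 283.39° = 76.61°.
Band runs from -79.21° eastward to -2.60°.

76.61°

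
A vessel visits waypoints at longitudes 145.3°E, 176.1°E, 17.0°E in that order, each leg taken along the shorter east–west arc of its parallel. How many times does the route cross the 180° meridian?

Leg 1: +145.3° → +176.1°, shortest Δλ = 30.8° (east) — does not cross 180°.
Leg 2: +176.1° → +17.0°, shortest Δλ = -159.1° (west) — does not cross 180°.
Total crossings: 0.

0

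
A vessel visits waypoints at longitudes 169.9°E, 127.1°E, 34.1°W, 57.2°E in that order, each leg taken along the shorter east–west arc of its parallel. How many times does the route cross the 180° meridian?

Leg 1: +169.9° → +127.1°, shortest Δλ = -42.8° (west) — does not cross 180°.
Leg 2: +127.1° → -34.1°, shortest Δλ = -161.2° (west) — does not cross 180°.
Leg 3: -34.1° → +57.2°, shortest Δλ = 91.3° (east) — does not cross 180°.
Total crossings: 0.

0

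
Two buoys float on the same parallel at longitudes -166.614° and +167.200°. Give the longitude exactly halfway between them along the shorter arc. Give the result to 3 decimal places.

-179.707°

Signed shortest Δλ from -166.614° to +167.200° is -26.186°.
Midpoint longitude = -166.614° + (-26.186°)/2 = -166.614° − 13.093° = -179.707°.
(The naïve average (-166.614 + +167.200)/2 = 0.293° is on the wrong side of the globe.)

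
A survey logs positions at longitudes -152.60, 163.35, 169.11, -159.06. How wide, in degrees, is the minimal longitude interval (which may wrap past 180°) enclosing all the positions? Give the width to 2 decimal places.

44.05°

Sort the longitudes: -159.06°, -152.60°, +163.35°, +169.11°.
Eastward gaps between consecutive values (wrapping around): 6.46°, 315.95°, 5.76°, 31.83°.
Largest gap = 315.95° ⇒ minimal covering band is its complement: 360° − 315.95° = 44.05°.
Band runs from +163.35° eastward to -152.60°, crossing the antimeridian.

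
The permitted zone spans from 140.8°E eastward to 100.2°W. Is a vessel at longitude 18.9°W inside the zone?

Band width going east from +140.8° to -100.2°: ((-100.2 − 140.8) mod 360) = 119.0°.
Offset of -18.9° east of the west edge: ((-18.9 − 140.8) mod 360) = 200.3°.
200.3° > 119.0° ⇒ outside.

No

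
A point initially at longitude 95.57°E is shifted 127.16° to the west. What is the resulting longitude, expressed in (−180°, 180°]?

Start at +95.57°; shift −127.16° → -31.59°.
-31.59° already lies in (−180°, 180°].

31.59°W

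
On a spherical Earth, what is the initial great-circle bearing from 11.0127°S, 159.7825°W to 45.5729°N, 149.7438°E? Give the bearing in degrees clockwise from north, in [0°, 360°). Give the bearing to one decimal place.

325.5°

Δλ = 149.7438 − -159.7825 = 309.5263°; wrapped into (−180°, 180°]: -50.4737°.
θ = atan2( sin Δλ · cos φ₂ , cos φ₁ · sin φ₂ − sin φ₁ · cos φ₂ · cos Δλ )
  = atan2(-0.53993, 0.78609) = -34.483° → normalised to [0°, 360°): 325.517°.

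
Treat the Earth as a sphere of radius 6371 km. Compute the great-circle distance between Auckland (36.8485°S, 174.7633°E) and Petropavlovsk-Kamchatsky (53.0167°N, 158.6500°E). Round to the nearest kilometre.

10113 km

Δλ = 158.6500 − 174.7633 = -16.1133°.
Δφ = 53.0167 − -36.8485 = 89.8652°.
a = sin²(Δφ/2) + cos φ₁ · cos φ₂ · sin²(Δλ/2) = 0.508280.
c = 2·atan2(√a, √(1−a)) = 1.58736 rad → d = 6371·c ≈ 10113.05 km.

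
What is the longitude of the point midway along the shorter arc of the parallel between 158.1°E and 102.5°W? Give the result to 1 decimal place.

152.2°W

Signed shortest Δλ from +158.1° to -102.5° is +99.4°.
Midpoint longitude = +158.1° + (+99.4°)/2 = +158.1° + 49.7° = +207.8°.
Normalise into (−180°, 180°]: -152.2°.
(The naïve average (+158.1 + -102.5)/2 = 27.8° is on the wrong side of the globe.)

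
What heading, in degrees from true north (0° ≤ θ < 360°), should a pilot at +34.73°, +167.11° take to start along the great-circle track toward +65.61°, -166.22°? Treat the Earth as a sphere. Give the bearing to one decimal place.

Δλ = -166.22 − 167.11 = -333.33°; wrapped into (−180°, 180°]: 26.67°.
θ = atan2( sin Δλ · cos φ₂ , cos φ₁ · sin φ₂ − sin φ₁ · cos φ₂ · cos Δλ )
  = atan2(0.18535, 0.53827) = 19.001° → normalised to [0°, 360°): 19.001°.

19.0°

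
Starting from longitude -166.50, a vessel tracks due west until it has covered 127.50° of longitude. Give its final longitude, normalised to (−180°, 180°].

+66.00°

Start at -166.50°; shift −127.50° → -294.00°.
-294.00° lies outside (−180°, 180°]; add 360° → +66.00°.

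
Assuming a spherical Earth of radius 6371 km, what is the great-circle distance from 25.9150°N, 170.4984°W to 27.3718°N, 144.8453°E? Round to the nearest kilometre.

4417 km

Δλ = 144.8453 − -170.4984 = 315.3437°; wrapped into (−180°, 180°]: -44.6563°.
Δφ = 27.3718 − 25.9150 = 1.4568°.
a = sin²(Δφ/2) + cos φ₁ · cos φ₂ · sin²(Δλ/2) = 0.115446.
c = 2·atan2(√a, √(1−a)) = 0.69335 rad → d = 6371·c ≈ 4417.34 km.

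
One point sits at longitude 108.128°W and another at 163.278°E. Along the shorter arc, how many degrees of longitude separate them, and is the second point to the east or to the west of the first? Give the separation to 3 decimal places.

88.594° west

Raw difference: 163.278 − -108.128 = 271.406°.
Normalise into (−180°, 180°]: 271.406° − 360° = -88.594°.
Negative ⇒ the second point lies to the west; separation 88.594°.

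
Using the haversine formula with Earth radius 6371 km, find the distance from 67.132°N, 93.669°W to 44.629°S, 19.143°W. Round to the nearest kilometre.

13899 km

Δλ = -19.143 − -93.669 = 74.526°.
Δφ = -44.629 − 67.132 = -111.761°.
a = sin²(Δφ/2) + cos φ₁ · cos φ₂ · sin²(Δλ/2) = 0.786755.
c = 2·atan2(√a, √(1−a)) = 2.18158 rad → d = 6371·c ≈ 13898.85 km.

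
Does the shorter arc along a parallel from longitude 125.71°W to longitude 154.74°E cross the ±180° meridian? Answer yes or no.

Naïve |154.74 − -125.71| = 280.45° > 180°, so the shorter arc goes the other way round — across 180°.
Signed shortest Δλ = ((154.74 − -125.71 + 180) mod 360) − 180 = -79.55°.
Going west by 79.55° from -125.71° passes through 180° before reaching +154.74°.

Yes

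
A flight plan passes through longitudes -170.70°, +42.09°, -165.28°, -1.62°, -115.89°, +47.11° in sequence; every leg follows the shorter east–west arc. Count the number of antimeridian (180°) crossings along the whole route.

Leg 1: -170.70° → +42.09°, shortest Δλ = -147.21° (west) — crosses 180°.
Leg 2: +42.09° → -165.28°, shortest Δλ = 152.63° (east) — crosses 180°.
Leg 3: -165.28° → -1.62°, shortest Δλ = 163.66° (east) — does not cross 180°.
Leg 4: -1.62° → -115.89°, shortest Δλ = -114.27° (west) — does not cross 180°.
Leg 5: -115.89° → +47.11°, shortest Δλ = 163.0° (east) — does not cross 180°.
Total crossings: 2.

2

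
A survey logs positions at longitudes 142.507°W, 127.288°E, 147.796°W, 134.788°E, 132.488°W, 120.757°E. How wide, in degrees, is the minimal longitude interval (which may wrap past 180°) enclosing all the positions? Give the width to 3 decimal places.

106.755°

Sort the longitudes: -147.796°, -142.507°, -132.488°, +120.757°, +127.288°, +134.788°.
Eastward gaps between consecutive values (wrapping around): 5.289°, 10.019°, 253.245°, 6.531°, 7.500°, 77.416°.
Largest gap = 253.245° ⇒ minimal covering band is its complement: 360° − 253.245° = 106.755°.
Band runs from +120.757° eastward to -132.488°, crossing the antimeridian.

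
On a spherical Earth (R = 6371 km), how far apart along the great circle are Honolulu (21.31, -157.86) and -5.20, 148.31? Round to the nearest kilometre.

6564 km

Δλ = 148.31 − -157.86 = 306.17°; wrapped into (−180°, 180°]: -53.83°.
Δφ = -5.20 − 21.31 = -26.51°.
a = sin²(Δφ/2) + cos φ₁ · cos φ₂ · sin²(Δλ/2) = 0.242685.
c = 2·atan2(√a, √(1−a)) = 1.03022 rad → d = 6371·c ≈ 6563.53 km.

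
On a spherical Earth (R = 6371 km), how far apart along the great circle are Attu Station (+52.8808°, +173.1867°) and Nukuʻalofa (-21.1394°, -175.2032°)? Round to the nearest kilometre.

Δλ = -175.2032 − 173.1867 = -348.3899°; wrapped into (−180°, 180°]: 11.6101°.
Δφ = -21.1394 − 52.8808 = -74.0202°.
a = sin²(Δφ/2) + cos φ₁ · cos φ₂ · sin²(Δλ/2) = 0.368109.
c = 2·atan2(√a, √(1−a)) = 1.30386 rad → d = 6371·c ≈ 8306.86 km.

8307 km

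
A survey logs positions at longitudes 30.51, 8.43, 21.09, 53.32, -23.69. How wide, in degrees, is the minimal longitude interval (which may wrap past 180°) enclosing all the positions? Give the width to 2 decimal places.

Sort the longitudes: -23.69°, +8.43°, +21.09°, +30.51°, +53.32°.
Eastward gaps between consecutive values (wrapping around): 32.12°, 12.66°, 9.42°, 22.81°, 282.99°.
Largest gap = 282.99° ⇒ minimal covering band is its complement: 360° − 282.99° = 77.01°.
Band runs from -23.69° eastward to +53.32°.

77.01°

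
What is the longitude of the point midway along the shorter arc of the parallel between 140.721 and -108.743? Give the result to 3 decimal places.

-164.011°

Signed shortest Δλ from +140.721° to -108.743° is +110.536°.
Midpoint longitude = +140.721° + (+110.536°)/2 = +140.721° + 55.268° = +195.989°.
Normalise into (−180°, 180°]: -164.011°.
(The naïve average (+140.721 + -108.743)/2 = 15.989° is on the wrong side of the globe.)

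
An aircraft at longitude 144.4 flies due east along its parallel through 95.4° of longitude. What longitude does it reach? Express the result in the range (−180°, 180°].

-120.2°

Start at +144.4°; shift +95.4° → +239.8°.
+239.8° lies outside (−180°, 180°]; subtract 360° → -120.2°.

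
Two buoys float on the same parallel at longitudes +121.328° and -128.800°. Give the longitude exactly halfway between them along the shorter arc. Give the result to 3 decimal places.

Signed shortest Δλ from +121.328° to -128.800° is +109.872°.
Midpoint longitude = +121.328° + (+109.872°)/2 = +121.328° + 54.936° = +176.264°.
(The naïve average (+121.328 + -128.800)/2 = -3.736° is on the wrong side of the globe.)

+176.264°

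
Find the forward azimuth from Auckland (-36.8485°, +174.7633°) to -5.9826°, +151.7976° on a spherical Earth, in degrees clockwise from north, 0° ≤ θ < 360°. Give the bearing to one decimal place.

320.2°

Δλ = 151.7976 − 174.7633 = -22.9657°.
θ = atan2( sin Δλ · cos φ₂ , cos φ₁ · sin φ₂ − sin φ₁ · cos φ₂ · cos Δλ )
  = atan2(-0.38805, 0.46576) = -39.800° → normalised to [0°, 360°): 320.200°.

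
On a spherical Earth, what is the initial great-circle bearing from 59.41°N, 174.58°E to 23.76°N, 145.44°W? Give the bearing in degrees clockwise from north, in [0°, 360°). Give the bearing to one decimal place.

Δλ = -145.44 − 174.58 = -320.02°; wrapped into (−180°, 180°]: 39.98°.
θ = atan2( sin Δλ · cos φ₂ , cos φ₁ · sin φ₂ − sin φ₁ · cos φ₂ · cos Δλ )
  = atan2(0.58806, -0.39868) = 124.136° → normalised to [0°, 360°): 124.136°.

124.1°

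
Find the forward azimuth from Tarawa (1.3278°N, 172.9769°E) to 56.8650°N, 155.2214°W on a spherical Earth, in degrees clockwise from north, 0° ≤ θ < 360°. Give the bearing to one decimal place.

19.2°

Δλ = -155.2214 − 172.9769 = -328.1983°; wrapped into (−180°, 180°]: 31.8017°.
θ = atan2( sin Δλ · cos φ₂ , cos φ₁ · sin φ₂ − sin φ₁ · cos φ₂ · cos Δλ )
  = atan2(0.28805, 0.82640) = 19.217° → normalised to [0°, 360°): 19.217°.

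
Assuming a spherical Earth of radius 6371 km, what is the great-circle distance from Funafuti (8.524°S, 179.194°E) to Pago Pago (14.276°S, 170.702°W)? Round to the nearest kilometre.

Δλ = -170.702 − 179.194 = -349.896°; wrapped into (−180°, 180°]: 10.104°.
Δφ = -14.276 − -8.524 = -5.752°.
a = sin²(Δφ/2) + cos φ₁ · cos φ₂ · sin²(Δλ/2) = 0.009950.
c = 2·atan2(√a, √(1−a)) = 0.19983 rad → d = 6371·c ≈ 1273.10 km.

1273 km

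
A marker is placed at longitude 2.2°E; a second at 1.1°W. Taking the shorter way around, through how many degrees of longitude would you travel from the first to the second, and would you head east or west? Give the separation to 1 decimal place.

3.3° west

Raw difference: -1.1 − 2.2 = -3.3°.
Normalise into (−180°, 180°]: -3.3° stays -3.3°.
Negative ⇒ the second point lies to the west; separation 3.3°.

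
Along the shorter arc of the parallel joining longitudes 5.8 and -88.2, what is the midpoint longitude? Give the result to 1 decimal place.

Signed shortest Δλ from +5.8° to -88.2° is -94.0°.
Midpoint longitude = +5.8° + (-94.0°)/2 = +5.8° − 47.0° = -41.2°.

-41.2°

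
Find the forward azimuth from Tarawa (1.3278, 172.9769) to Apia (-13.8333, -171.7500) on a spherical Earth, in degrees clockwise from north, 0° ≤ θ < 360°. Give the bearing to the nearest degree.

Δλ = -171.7500 − 172.9769 = -344.7269°; wrapped into (−180°, 180°]: 15.2731°.
θ = atan2( sin Δλ · cos φ₂ , cos φ₁ · sin φ₂ − sin φ₁ · cos φ₂ · cos Δλ )
  = atan2(0.25578, -0.26074) = 135.550° → normalised to [0°, 360°): 135.550°.

136°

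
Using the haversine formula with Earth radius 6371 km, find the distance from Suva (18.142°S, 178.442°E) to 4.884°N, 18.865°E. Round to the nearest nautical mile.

9369 nmi

Δλ = 18.865 − 178.442 = -159.577°.
Δφ = 4.884 − -18.142 = 23.026°.
a = sin²(Δφ/2) + cos φ₁ · cos φ₂ · sin²(Δλ/2) = 0.956915.
c = 2·atan2(√a, √(1−a)) = 2.72342 rad → d = 6371·c ≈ 17350.88 km ≈ 9368.73 nmi.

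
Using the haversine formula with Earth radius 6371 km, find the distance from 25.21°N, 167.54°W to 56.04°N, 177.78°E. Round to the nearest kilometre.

Δλ = 177.78 − -167.54 = 345.32°; wrapped into (−180°, 180°]: -14.68°.
Δφ = 56.04 − 25.21 = 30.83°.
a = sin²(Δφ/2) + cos φ₁ · cos φ₂ · sin²(Δλ/2) = 0.078903.
c = 2·atan2(√a, √(1−a)) = 0.56946 rad → d = 6371·c ≈ 3628.02 km.

3628 km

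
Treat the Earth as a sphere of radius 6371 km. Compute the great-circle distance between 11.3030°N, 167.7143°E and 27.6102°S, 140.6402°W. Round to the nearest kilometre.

7045 km

Δλ = -140.6402 − 167.7143 = -308.3545°; wrapped into (−180°, 180°]: 51.6455°.
Δφ = -27.6102 − 11.3030 = -38.9132°.
a = sin²(Δφ/2) + cos φ₁ · cos φ₂ · sin²(Δλ/2) = 0.275820.
c = 2·atan2(√a, √(1−a)) = 1.10587 rad → d = 6371·c ≈ 7045.48 km.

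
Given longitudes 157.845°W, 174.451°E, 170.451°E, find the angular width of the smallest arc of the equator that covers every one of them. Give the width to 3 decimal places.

31.704°

Sort the longitudes: -157.845°, +170.451°, +174.451°.
Eastward gaps between consecutive values (wrapping around): 328.296°, 4.000°, 27.704°.
Largest gap = 328.296° ⇒ minimal covering band is its complement: 360° − 328.296° = 31.704°.
Band runs from +170.451° eastward to -157.845°, crossing the antimeridian.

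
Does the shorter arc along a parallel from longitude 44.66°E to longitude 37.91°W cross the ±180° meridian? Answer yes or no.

Signed shortest Δλ = ((-37.91 − 44.66 + 180) mod 360) − 180 = -82.57°.
Going west by 82.57° from +44.66° reaches -37.91° without touching 180°.

No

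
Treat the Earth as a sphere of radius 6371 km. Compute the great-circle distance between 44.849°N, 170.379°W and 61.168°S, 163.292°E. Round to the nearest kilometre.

12025 km

Δλ = 163.292 − -170.379 = 333.671°; wrapped into (−180°, 180°]: -26.329°.
Δφ = -61.168 − 44.849 = -106.017°.
a = sin²(Δφ/2) + cos φ₁ · cos φ₂ · sin²(Δλ/2) = 0.655695.
c = 2·atan2(√a, √(1−a)) = 1.88745 rad → d = 6371·c ≈ 12024.96 km.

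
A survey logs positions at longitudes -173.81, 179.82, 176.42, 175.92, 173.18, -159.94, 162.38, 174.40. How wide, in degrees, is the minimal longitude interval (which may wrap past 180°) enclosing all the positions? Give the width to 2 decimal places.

37.68°

Sort the longitudes: -173.81°, -159.94°, +162.38°, +173.18°, +174.40°, +175.92°, +176.42°, +179.82°.
Eastward gaps between consecutive values (wrapping around): 13.87°, 322.32°, 10.80°, 1.22°, 1.52°, 0.50°, 3.40°, 6.37°.
Largest gap = 322.32° ⇒ minimal covering band is its complement: 360° − 322.32° = 37.68°.
Band runs from +162.38° eastward to -159.94°, crossing the antimeridian.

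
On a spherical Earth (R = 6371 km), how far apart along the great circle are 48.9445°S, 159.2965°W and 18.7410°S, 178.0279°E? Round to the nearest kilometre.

3925 km

Δλ = 178.0279 − -159.2965 = 337.3244°; wrapped into (−180°, 180°]: -22.6756°.
Δφ = -18.7410 − -48.9445 = 30.2035°.
a = sin²(Δφ/2) + cos φ₁ · cos φ₂ · sin²(Δλ/2) = 0.091916.
c = 2·atan2(√a, √(1−a)) = 0.61605 rad → d = 6371·c ≈ 3924.85 km.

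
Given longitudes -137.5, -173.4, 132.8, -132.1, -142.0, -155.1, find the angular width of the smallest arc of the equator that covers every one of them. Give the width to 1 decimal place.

95.1°

Sort the longitudes: -173.4°, -155.1°, -142.0°, -137.5°, -132.1°, +132.8°.
Eastward gaps between consecutive values (wrapping around): 18.3°, 13.1°, 4.5°, 5.4°, 264.9°, 53.8°.
Largest gap = 264.9° ⇒ minimal covering band is its complement: 360° − 264.9° = 95.1°.
Band runs from +132.8° eastward to -132.1°, crossing the antimeridian.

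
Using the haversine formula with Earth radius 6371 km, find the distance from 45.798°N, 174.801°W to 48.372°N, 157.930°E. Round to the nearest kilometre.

2073 km

Δλ = 157.930 − -174.801 = 332.731°; wrapped into (−180°, 180°]: -27.269°.
Δφ = 48.372 − 45.798 = 2.574°.
a = sin²(Δφ/2) + cos φ₁ · cos φ₂ · sin²(Δλ/2) = 0.026240.
c = 2·atan2(√a, √(1−a)) = 0.32541 rad → d = 6371·c ≈ 2073.17 km.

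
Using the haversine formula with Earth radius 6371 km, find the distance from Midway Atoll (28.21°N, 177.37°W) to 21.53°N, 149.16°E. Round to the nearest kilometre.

3446 km

Δλ = 149.16 − -177.37 = 326.53°; wrapped into (−180°, 180°]: -33.47°.
Δφ = 21.53 − 28.21 = -6.68°.
a = sin²(Δφ/2) + cos φ₁ · cos φ₂ · sin²(Δλ/2) = 0.071361.
c = 2·atan2(√a, √(1−a)) = 0.54084 rad → d = 6371·c ≈ 3445.67 km.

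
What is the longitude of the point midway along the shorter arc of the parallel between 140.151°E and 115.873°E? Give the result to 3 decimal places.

Signed shortest Δλ from +140.151° to +115.873° is -24.278°.
Midpoint longitude = +140.151° + (-24.278°)/2 = +140.151° − 12.139° = +128.012°.

128.012°E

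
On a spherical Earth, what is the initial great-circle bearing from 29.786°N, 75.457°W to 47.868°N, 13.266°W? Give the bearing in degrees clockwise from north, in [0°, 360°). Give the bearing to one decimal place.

50.6°

Δλ = -13.266 − -75.457 = 62.191°.
θ = atan2( sin Δλ · cos φ₂ , cos φ₁ · sin φ₂ − sin φ₁ · cos φ₂ · cos Δλ )
  = atan2(0.59336, 0.48816) = 50.556° → normalised to [0°, 360°): 50.556°.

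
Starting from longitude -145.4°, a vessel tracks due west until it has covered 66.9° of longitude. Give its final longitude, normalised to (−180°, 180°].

Start at -145.4°; shift −66.9° → -212.3°.
-212.3° lies outside (−180°, 180°]; add 360° → +147.7°.

+147.7°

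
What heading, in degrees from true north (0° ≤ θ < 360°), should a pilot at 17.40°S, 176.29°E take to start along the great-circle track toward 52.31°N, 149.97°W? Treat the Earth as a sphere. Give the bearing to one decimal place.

20.5°

Δλ = -149.97 − 176.29 = -326.26°; wrapped into (−180°, 180°]: 33.74°.
θ = atan2( sin Δλ · cos φ₂ , cos φ₁ · sin φ₂ − sin φ₁ · cos φ₂ · cos Δλ )
  = atan2(0.33958, 0.90715) = 20.523° → normalised to [0°, 360°): 20.523°.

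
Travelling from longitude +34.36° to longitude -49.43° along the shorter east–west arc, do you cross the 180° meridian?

No

Signed shortest Δλ = ((-49.43 − 34.36 + 180) mod 360) − 180 = -83.79°.
Going west by 83.79° from +34.36° reaches -49.43° without touching 180°.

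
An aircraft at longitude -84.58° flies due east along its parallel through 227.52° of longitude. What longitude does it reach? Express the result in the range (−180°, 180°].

Start at -84.58°; shift +227.52° → +142.94°.
+142.94° already lies in (−180°, 180°].

+142.94°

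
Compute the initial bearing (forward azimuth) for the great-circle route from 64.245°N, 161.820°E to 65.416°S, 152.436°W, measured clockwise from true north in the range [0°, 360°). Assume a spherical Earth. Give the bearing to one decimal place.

155.6°

Δλ = -152.436 − 161.820 = -314.256°; wrapped into (−180°, 180°]: 45.744°.
θ = atan2( sin Δλ · cos φ₂ , cos φ₁ · sin φ₂ − sin φ₁ · cos φ₂ · cos Δλ )
  = atan2(0.29797, -0.65662) = 155.592° → normalised to [0°, 360°): 155.592°.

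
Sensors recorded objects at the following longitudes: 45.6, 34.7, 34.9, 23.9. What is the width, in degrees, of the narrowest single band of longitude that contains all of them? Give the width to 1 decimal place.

21.7°

Sort the longitudes: +23.9°, +34.7°, +34.9°, +45.6°.
Eastward gaps between consecutive values (wrapping around): 10.8°, 0.2°, 10.7°, 338.3°.
Largest gap = 338.3° ⇒ minimal covering band is its complement: 360° − 338.3° = 21.7°.
Band runs from +23.9° eastward to +45.6°.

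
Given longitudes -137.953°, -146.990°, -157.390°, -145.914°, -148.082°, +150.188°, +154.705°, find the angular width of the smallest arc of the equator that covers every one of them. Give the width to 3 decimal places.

71.859°

Sort the longitudes: -157.390°, -148.082°, -146.990°, -145.914°, -137.953°, +150.188°, +154.705°.
Eastward gaps between consecutive values (wrapping around): 9.308°, 1.092°, 1.076°, 7.961°, 288.141°, 4.517°, 47.905°.
Largest gap = 288.141° ⇒ minimal covering band is its complement: 360° − 288.141° = 71.859°.
Band runs from +150.188° eastward to -137.953°, crossing the antimeridian.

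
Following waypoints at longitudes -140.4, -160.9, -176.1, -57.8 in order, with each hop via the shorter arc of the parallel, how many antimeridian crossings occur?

Leg 1: -140.4° → -160.9°, shortest Δλ = -20.5° (west) — does not cross 180°.
Leg 2: -160.9° → -176.1°, shortest Δλ = -15.2° (west) — does not cross 180°.
Leg 3: -176.1° → -57.8°, shortest Δλ = 118.3° (east) — does not cross 180°.
Total crossings: 0.

0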